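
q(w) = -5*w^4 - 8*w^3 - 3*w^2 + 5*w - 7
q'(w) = -20*w^3 - 24*w^2 - 6*w + 5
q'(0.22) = 2.31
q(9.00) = -38842.00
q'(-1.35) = 18.57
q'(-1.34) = 18.07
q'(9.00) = -16573.00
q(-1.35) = -16.14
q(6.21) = -9443.46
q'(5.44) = -3957.67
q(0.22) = -6.14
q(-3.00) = -238.00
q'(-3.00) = 347.00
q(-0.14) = -7.74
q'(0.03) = 4.80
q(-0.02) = -7.10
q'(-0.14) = 5.42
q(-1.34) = -15.96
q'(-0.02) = 5.11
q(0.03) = -6.85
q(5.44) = -5735.40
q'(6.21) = -5747.46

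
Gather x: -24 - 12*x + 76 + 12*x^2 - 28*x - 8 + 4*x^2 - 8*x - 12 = 16*x^2 - 48*x + 32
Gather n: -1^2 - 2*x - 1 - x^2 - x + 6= -x^2 - 3*x + 4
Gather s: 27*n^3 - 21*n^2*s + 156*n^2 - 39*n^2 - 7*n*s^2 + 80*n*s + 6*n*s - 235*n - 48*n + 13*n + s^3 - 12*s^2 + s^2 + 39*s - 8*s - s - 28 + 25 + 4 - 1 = 27*n^3 + 117*n^2 - 270*n + s^3 + s^2*(-7*n - 11) + s*(-21*n^2 + 86*n + 30)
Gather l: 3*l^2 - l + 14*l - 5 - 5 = 3*l^2 + 13*l - 10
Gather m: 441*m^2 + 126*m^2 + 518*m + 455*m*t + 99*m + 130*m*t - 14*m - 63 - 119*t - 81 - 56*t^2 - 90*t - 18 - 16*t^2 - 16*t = 567*m^2 + m*(585*t + 603) - 72*t^2 - 225*t - 162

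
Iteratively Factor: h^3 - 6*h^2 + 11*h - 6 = (h - 1)*(h^2 - 5*h + 6) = (h - 3)*(h - 1)*(h - 2)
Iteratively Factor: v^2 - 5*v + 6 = (v - 3)*(v - 2)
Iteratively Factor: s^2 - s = (s - 1)*(s)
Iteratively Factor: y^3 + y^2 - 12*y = (y)*(y^2 + y - 12) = y*(y + 4)*(y - 3)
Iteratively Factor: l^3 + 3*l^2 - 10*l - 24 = (l - 3)*(l^2 + 6*l + 8) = (l - 3)*(l + 2)*(l + 4)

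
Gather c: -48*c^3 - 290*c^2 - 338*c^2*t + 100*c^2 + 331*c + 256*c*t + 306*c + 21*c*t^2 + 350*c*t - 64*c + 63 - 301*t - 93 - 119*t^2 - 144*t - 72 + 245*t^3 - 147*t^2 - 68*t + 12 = -48*c^3 + c^2*(-338*t - 190) + c*(21*t^2 + 606*t + 573) + 245*t^3 - 266*t^2 - 513*t - 90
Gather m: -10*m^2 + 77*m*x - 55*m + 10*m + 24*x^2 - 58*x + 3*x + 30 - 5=-10*m^2 + m*(77*x - 45) + 24*x^2 - 55*x + 25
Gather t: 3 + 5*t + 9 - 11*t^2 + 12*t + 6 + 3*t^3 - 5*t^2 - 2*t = 3*t^3 - 16*t^2 + 15*t + 18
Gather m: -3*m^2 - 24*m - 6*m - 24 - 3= -3*m^2 - 30*m - 27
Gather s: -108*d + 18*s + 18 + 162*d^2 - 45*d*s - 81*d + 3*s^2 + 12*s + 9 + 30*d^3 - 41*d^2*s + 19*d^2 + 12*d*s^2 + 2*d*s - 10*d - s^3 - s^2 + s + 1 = 30*d^3 + 181*d^2 - 199*d - s^3 + s^2*(12*d + 2) + s*(-41*d^2 - 43*d + 31) + 28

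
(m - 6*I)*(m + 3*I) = m^2 - 3*I*m + 18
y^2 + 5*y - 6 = (y - 1)*(y + 6)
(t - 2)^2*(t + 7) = t^3 + 3*t^2 - 24*t + 28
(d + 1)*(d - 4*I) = d^2 + d - 4*I*d - 4*I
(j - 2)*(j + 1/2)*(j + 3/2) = j^3 - 13*j/4 - 3/2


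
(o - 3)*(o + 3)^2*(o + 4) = o^4 + 7*o^3 + 3*o^2 - 63*o - 108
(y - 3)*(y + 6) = y^2 + 3*y - 18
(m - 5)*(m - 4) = m^2 - 9*m + 20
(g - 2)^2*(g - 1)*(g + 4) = g^4 - g^3 - 12*g^2 + 28*g - 16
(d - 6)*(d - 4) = d^2 - 10*d + 24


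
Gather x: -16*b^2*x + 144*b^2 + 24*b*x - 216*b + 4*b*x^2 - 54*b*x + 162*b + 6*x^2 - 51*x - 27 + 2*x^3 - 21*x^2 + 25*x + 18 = 144*b^2 - 54*b + 2*x^3 + x^2*(4*b - 15) + x*(-16*b^2 - 30*b - 26) - 9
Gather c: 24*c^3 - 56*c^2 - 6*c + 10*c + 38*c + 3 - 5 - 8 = 24*c^3 - 56*c^2 + 42*c - 10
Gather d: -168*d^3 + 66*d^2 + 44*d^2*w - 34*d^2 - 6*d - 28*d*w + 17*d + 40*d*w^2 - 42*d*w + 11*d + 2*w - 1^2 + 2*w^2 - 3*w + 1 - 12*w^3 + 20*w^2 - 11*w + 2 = -168*d^3 + d^2*(44*w + 32) + d*(40*w^2 - 70*w + 22) - 12*w^3 + 22*w^2 - 12*w + 2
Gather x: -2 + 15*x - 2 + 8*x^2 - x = 8*x^2 + 14*x - 4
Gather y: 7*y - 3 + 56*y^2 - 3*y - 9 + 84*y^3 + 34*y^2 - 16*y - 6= 84*y^3 + 90*y^2 - 12*y - 18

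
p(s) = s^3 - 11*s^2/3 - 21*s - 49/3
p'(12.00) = 323.00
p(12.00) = 931.67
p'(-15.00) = 764.00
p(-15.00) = -3901.33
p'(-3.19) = 32.92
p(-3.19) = -19.12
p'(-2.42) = 14.32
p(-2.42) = -1.16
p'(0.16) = -22.10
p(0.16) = -19.78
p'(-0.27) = -18.80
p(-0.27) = -10.95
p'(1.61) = -25.03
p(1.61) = -55.47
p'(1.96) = -23.85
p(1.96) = -64.05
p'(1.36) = -25.42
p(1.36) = -49.16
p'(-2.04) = 6.44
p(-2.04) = 2.76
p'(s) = 3*s^2 - 22*s/3 - 21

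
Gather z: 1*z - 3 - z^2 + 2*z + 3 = -z^2 + 3*z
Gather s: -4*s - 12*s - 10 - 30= -16*s - 40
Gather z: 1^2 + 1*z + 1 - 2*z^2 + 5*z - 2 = -2*z^2 + 6*z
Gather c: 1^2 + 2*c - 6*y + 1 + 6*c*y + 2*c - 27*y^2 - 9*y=c*(6*y + 4) - 27*y^2 - 15*y + 2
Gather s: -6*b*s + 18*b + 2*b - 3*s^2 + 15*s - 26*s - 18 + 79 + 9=20*b - 3*s^2 + s*(-6*b - 11) + 70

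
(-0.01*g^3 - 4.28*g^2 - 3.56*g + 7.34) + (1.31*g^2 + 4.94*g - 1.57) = -0.01*g^3 - 2.97*g^2 + 1.38*g + 5.77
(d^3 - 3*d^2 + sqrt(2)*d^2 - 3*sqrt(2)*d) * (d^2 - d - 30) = d^5 - 4*d^4 + sqrt(2)*d^4 - 27*d^3 - 4*sqrt(2)*d^3 - 27*sqrt(2)*d^2 + 90*d^2 + 90*sqrt(2)*d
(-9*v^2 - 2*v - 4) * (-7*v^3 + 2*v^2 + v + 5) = 63*v^5 - 4*v^4 + 15*v^3 - 55*v^2 - 14*v - 20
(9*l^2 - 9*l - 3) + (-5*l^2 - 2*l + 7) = 4*l^2 - 11*l + 4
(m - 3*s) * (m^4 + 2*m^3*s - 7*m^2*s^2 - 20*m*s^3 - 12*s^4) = m^5 - m^4*s - 13*m^3*s^2 + m^2*s^3 + 48*m*s^4 + 36*s^5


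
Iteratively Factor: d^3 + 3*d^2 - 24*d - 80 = (d + 4)*(d^2 - d - 20) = (d + 4)^2*(d - 5)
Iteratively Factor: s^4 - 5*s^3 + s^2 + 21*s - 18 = (s + 2)*(s^3 - 7*s^2 + 15*s - 9) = (s - 3)*(s + 2)*(s^2 - 4*s + 3) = (s - 3)*(s - 1)*(s + 2)*(s - 3)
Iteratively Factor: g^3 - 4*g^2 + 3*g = (g)*(g^2 - 4*g + 3) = g*(g - 1)*(g - 3)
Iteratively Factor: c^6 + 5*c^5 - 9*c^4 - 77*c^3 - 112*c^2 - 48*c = (c + 1)*(c^5 + 4*c^4 - 13*c^3 - 64*c^2 - 48*c) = (c - 4)*(c + 1)*(c^4 + 8*c^3 + 19*c^2 + 12*c) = (c - 4)*(c + 1)*(c + 4)*(c^3 + 4*c^2 + 3*c) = c*(c - 4)*(c + 1)*(c + 4)*(c^2 + 4*c + 3) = c*(c - 4)*(c + 1)*(c + 3)*(c + 4)*(c + 1)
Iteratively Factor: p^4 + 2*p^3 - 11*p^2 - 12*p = (p - 3)*(p^3 + 5*p^2 + 4*p) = p*(p - 3)*(p^2 + 5*p + 4) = p*(p - 3)*(p + 4)*(p + 1)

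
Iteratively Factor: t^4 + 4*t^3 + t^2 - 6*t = (t)*(t^3 + 4*t^2 + t - 6) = t*(t + 3)*(t^2 + t - 2) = t*(t + 2)*(t + 3)*(t - 1)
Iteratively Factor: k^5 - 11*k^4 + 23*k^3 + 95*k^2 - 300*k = (k - 4)*(k^4 - 7*k^3 - 5*k^2 + 75*k) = (k - 5)*(k - 4)*(k^3 - 2*k^2 - 15*k) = k*(k - 5)*(k - 4)*(k^2 - 2*k - 15) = k*(k - 5)^2*(k - 4)*(k + 3)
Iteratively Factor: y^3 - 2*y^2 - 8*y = (y)*(y^2 - 2*y - 8) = y*(y - 4)*(y + 2)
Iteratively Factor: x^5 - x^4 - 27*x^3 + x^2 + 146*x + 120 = (x + 2)*(x^4 - 3*x^3 - 21*x^2 + 43*x + 60) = (x + 1)*(x + 2)*(x^3 - 4*x^2 - 17*x + 60) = (x - 3)*(x + 1)*(x + 2)*(x^2 - x - 20) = (x - 5)*(x - 3)*(x + 1)*(x + 2)*(x + 4)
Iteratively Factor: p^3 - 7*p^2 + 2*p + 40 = (p + 2)*(p^2 - 9*p + 20) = (p - 5)*(p + 2)*(p - 4)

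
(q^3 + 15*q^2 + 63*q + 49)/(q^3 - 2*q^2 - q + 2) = (q^2 + 14*q + 49)/(q^2 - 3*q + 2)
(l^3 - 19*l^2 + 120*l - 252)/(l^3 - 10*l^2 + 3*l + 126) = (l - 6)/(l + 3)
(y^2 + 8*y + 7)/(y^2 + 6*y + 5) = (y + 7)/(y + 5)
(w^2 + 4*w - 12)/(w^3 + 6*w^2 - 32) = (w + 6)/(w^2 + 8*w + 16)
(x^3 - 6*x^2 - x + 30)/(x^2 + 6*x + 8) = (x^2 - 8*x + 15)/(x + 4)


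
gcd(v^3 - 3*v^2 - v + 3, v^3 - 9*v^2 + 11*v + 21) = v^2 - 2*v - 3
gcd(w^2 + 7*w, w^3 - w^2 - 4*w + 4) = 1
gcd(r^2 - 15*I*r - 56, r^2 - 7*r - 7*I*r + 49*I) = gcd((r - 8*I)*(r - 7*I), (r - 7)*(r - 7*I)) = r - 7*I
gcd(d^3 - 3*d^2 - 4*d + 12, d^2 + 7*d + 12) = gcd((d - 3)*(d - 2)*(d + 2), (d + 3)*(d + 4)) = 1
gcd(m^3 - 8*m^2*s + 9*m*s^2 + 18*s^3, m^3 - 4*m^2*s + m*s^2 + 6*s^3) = -m^2 + 2*m*s + 3*s^2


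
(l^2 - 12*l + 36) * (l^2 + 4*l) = l^4 - 8*l^3 - 12*l^2 + 144*l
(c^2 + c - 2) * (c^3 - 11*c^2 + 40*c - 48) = c^5 - 10*c^4 + 27*c^3 + 14*c^2 - 128*c + 96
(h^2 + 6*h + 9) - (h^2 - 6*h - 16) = 12*h + 25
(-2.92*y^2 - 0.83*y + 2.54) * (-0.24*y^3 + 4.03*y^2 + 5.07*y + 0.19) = 0.7008*y^5 - 11.5684*y^4 - 18.7589*y^3 + 5.4733*y^2 + 12.7201*y + 0.4826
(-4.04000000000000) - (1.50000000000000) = -5.54000000000000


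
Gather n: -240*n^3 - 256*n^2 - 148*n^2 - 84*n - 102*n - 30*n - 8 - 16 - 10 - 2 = -240*n^3 - 404*n^2 - 216*n - 36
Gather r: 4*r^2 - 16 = 4*r^2 - 16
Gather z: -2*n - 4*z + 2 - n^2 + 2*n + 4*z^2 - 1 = -n^2 + 4*z^2 - 4*z + 1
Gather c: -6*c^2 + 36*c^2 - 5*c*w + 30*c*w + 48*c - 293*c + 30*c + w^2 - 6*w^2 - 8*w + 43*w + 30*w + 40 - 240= 30*c^2 + c*(25*w - 215) - 5*w^2 + 65*w - 200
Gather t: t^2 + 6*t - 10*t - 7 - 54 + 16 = t^2 - 4*t - 45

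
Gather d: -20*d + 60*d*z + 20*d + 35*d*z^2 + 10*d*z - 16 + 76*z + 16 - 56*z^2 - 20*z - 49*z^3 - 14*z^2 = d*(35*z^2 + 70*z) - 49*z^3 - 70*z^2 + 56*z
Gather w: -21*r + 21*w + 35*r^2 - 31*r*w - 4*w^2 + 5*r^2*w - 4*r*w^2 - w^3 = 35*r^2 - 21*r - w^3 + w^2*(-4*r - 4) + w*(5*r^2 - 31*r + 21)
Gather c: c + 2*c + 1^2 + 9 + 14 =3*c + 24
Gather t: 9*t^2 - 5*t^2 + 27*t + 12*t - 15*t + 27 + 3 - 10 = 4*t^2 + 24*t + 20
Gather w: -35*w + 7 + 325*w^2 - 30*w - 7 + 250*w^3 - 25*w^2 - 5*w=250*w^3 + 300*w^2 - 70*w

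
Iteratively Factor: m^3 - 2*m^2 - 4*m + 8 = (m - 2)*(m^2 - 4) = (m - 2)*(m + 2)*(m - 2)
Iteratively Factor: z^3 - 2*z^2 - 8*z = (z)*(z^2 - 2*z - 8) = z*(z - 4)*(z + 2)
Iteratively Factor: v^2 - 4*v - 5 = (v + 1)*(v - 5)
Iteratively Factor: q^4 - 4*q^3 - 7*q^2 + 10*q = (q)*(q^3 - 4*q^2 - 7*q + 10) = q*(q - 1)*(q^2 - 3*q - 10) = q*(q - 5)*(q - 1)*(q + 2)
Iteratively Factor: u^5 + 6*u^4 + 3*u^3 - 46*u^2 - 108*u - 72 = (u + 2)*(u^4 + 4*u^3 - 5*u^2 - 36*u - 36) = (u + 2)*(u + 3)*(u^3 + u^2 - 8*u - 12) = (u - 3)*(u + 2)*(u + 3)*(u^2 + 4*u + 4) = (u - 3)*(u + 2)^2*(u + 3)*(u + 2)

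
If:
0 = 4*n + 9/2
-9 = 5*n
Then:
No Solution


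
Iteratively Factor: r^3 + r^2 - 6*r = (r)*(r^2 + r - 6) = r*(r + 3)*(r - 2)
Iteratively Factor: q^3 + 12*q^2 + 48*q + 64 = (q + 4)*(q^2 + 8*q + 16) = (q + 4)^2*(q + 4)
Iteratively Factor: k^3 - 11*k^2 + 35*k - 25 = (k - 5)*(k^2 - 6*k + 5) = (k - 5)*(k - 1)*(k - 5)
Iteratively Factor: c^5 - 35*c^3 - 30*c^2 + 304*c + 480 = (c - 4)*(c^4 + 4*c^3 - 19*c^2 - 106*c - 120) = (c - 5)*(c - 4)*(c^3 + 9*c^2 + 26*c + 24) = (c - 5)*(c - 4)*(c + 4)*(c^2 + 5*c + 6) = (c - 5)*(c - 4)*(c + 2)*(c + 4)*(c + 3)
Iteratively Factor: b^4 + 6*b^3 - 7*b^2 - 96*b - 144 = (b + 3)*(b^3 + 3*b^2 - 16*b - 48) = (b - 4)*(b + 3)*(b^2 + 7*b + 12) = (b - 4)*(b + 3)^2*(b + 4)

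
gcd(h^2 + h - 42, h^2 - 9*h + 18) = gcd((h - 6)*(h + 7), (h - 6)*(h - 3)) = h - 6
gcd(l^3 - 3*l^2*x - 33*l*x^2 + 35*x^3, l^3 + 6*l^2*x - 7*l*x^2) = -l + x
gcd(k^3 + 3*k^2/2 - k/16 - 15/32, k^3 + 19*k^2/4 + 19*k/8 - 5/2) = k^2 + 3*k/4 - 5/8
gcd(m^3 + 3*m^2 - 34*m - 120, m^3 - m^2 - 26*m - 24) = m^2 - 2*m - 24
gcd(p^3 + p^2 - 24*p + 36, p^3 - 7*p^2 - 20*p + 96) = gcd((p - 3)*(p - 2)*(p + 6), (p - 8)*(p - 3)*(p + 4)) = p - 3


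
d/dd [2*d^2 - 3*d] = 4*d - 3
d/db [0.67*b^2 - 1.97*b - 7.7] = 1.34*b - 1.97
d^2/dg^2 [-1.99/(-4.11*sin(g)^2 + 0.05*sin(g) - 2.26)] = (-134.461116*sin(g)^4 + 1.226835*sin(g)^3 + 275.623955*sin(g)^2 - 2.67854*sin(g) - 36.958678)/(4.11*sin(g)^2 - 0.05*sin(g) + 2.26)^3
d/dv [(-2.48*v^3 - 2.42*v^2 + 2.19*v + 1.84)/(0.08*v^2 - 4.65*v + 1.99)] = (-0.1984*v^4 + 23.064*v^3 - 3.7278*v^2 - 9.926*v + 12.9141)/(0.0064*v^4 - 0.744*v^3 + 21.9409*v^2 - 18.507*v + 3.9601)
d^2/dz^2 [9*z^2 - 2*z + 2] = 18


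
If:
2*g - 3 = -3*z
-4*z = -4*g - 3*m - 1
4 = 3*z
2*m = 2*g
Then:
No Solution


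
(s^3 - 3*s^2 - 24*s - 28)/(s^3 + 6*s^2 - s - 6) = (s^3 - 3*s^2 - 24*s - 28)/(s^3 + 6*s^2 - s - 6)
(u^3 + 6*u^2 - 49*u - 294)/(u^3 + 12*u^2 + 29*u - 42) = (u - 7)/(u - 1)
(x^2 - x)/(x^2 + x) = (x - 1)/(x + 1)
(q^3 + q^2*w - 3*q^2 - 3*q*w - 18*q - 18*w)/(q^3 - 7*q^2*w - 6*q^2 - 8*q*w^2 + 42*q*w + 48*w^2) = (q + 3)/(q - 8*w)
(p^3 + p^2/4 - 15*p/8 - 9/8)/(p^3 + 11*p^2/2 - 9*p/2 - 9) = (p + 3/4)/(p + 6)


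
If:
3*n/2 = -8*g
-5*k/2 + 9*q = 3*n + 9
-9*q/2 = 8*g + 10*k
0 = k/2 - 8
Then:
No Solution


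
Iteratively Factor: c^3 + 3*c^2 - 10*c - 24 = (c + 2)*(c^2 + c - 12) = (c - 3)*(c + 2)*(c + 4)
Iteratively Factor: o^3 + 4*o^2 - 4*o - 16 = (o - 2)*(o^2 + 6*o + 8) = (o - 2)*(o + 4)*(o + 2)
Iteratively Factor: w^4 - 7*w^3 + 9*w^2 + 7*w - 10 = (w - 5)*(w^3 - 2*w^2 - w + 2) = (w - 5)*(w + 1)*(w^2 - 3*w + 2) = (w - 5)*(w - 1)*(w + 1)*(w - 2)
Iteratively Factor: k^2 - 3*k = (k - 3)*(k)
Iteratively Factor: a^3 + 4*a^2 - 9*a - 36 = (a - 3)*(a^2 + 7*a + 12) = (a - 3)*(a + 3)*(a + 4)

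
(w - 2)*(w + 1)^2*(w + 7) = w^4 + 7*w^3 - 3*w^2 - 23*w - 14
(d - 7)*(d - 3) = d^2 - 10*d + 21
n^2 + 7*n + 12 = (n + 3)*(n + 4)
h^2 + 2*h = h*(h + 2)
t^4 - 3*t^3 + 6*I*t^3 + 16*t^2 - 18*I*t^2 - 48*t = t*(t - 3)*(t - 2*I)*(t + 8*I)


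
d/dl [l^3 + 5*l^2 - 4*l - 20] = 3*l^2 + 10*l - 4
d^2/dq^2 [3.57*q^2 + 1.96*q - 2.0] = 7.14000000000000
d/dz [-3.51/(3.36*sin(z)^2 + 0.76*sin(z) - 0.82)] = (23.5872*sin(z) + 2.6676)*cos(z)/(3.36*sin(z)^2 + 0.76*sin(z) - 0.82)^2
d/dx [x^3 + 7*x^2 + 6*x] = 3*x^2 + 14*x + 6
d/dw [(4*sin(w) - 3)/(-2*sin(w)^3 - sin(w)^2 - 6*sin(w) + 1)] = 2*(8*sin(w)^3 - 7*sin(w)^2 - 3*sin(w) - 7)*cos(w)/(2*sin(w)^3 + sin(w)^2 + 6*sin(w) - 1)^2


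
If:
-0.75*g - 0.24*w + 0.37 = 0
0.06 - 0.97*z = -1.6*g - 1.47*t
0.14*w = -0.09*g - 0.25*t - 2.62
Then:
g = 0.266242143112014*z + 4.56034364449812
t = 0.370076578925699*z - 5.00445566748095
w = -0.832006697225043*z - 12.70940722239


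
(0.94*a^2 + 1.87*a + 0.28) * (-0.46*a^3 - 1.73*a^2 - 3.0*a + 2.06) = -0.4324*a^5 - 2.4864*a^4 - 6.1839*a^3 - 4.158*a^2 + 3.0122*a + 0.5768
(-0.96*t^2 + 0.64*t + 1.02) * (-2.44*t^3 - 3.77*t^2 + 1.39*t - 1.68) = 2.3424*t^5 + 2.0576*t^4 - 6.236*t^3 - 1.343*t^2 + 0.3426*t - 1.7136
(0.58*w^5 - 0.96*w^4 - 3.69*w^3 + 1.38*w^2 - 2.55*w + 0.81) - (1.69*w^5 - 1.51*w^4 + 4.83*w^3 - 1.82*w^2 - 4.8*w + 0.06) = -1.11*w^5 + 0.55*w^4 - 8.52*w^3 + 3.2*w^2 + 2.25*w + 0.75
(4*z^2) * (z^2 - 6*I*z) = 4*z^4 - 24*I*z^3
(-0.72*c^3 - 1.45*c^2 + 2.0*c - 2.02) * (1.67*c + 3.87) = -1.2024*c^4 - 5.2079*c^3 - 2.2715*c^2 + 4.3666*c - 7.8174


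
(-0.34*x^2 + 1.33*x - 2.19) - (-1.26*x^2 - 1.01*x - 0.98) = 0.92*x^2 + 2.34*x - 1.21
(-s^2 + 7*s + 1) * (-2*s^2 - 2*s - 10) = 2*s^4 - 12*s^3 - 6*s^2 - 72*s - 10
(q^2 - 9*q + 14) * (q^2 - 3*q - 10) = q^4 - 12*q^3 + 31*q^2 + 48*q - 140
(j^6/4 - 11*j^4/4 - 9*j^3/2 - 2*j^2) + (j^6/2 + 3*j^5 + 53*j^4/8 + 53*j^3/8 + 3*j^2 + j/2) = 3*j^6/4 + 3*j^5 + 31*j^4/8 + 17*j^3/8 + j^2 + j/2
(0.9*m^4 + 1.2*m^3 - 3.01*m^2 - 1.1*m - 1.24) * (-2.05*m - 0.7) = -1.845*m^5 - 3.09*m^4 + 5.3305*m^3 + 4.362*m^2 + 3.312*m + 0.868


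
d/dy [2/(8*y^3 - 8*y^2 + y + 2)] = 2*(-24*y^2 + 16*y - 1)/(8*y^3 - 8*y^2 + y + 2)^2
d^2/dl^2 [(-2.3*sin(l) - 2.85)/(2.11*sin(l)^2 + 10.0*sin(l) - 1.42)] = (10.23983*sin(l)^5 + 2.22394000000003*sin(l)^4 + 201.2729*sin(l)^3 + 275.68577*sin(l)^2 - 357.04984*sin(l) - 652.39834)/(2.11*sin(l)^2 + 10.0*sin(l) - 1.42)^3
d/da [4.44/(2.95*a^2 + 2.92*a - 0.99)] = (-26.196*a - 12.9648)/(2.95*a^2 + 2.92*a - 0.99)^2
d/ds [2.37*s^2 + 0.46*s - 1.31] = 4.74*s + 0.46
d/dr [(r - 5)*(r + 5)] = 2*r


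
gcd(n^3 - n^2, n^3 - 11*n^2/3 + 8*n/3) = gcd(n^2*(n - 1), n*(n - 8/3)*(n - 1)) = n^2 - n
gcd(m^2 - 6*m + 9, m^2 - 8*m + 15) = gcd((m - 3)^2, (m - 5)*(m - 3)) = m - 3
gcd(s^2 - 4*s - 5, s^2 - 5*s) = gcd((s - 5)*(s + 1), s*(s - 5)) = s - 5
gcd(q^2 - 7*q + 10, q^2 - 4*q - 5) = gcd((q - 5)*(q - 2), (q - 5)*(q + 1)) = q - 5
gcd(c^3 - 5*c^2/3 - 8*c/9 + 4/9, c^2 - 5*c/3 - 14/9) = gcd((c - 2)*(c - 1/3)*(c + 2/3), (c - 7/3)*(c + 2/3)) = c + 2/3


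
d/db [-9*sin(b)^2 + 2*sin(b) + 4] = 2*(1 - 9*sin(b))*cos(b)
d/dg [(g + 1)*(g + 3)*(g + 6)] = 3*g^2 + 20*g + 27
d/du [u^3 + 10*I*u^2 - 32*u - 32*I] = 3*u^2 + 20*I*u - 32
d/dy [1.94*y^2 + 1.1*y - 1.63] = 3.88*y + 1.1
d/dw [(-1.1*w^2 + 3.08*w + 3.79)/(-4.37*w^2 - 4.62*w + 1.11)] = (18.5416*w^2 + 30.6826*w + 20.9286)/(19.0969*w^4 + 40.3788*w^3 + 11.643*w^2 - 10.2564*w + 1.2321)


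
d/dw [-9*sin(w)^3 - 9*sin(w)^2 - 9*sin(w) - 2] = 9*(-2*sin(w) + 3*cos(w)^2 - 4)*cos(w)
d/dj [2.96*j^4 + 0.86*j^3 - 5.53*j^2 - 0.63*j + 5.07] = 11.84*j^3 + 2.58*j^2 - 11.06*j - 0.63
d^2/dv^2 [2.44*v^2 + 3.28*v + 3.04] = 4.88000000000000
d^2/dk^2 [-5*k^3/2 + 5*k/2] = -15*k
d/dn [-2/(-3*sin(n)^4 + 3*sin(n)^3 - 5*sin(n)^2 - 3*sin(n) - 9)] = 2*(-12*sin(n)^3 + 9*sin(n)^2 - 10*sin(n) - 3)*cos(n)/(3*sin(n)^4 - 3*sin(n)^3 + 5*sin(n)^2 + 3*sin(n) + 9)^2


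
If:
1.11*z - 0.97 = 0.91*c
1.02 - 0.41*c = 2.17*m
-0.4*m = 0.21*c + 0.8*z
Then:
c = -1.12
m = 0.68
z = -0.05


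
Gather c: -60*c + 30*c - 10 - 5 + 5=-30*c - 10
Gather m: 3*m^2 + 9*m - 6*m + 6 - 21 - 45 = 3*m^2 + 3*m - 60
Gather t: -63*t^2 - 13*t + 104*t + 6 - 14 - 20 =-63*t^2 + 91*t - 28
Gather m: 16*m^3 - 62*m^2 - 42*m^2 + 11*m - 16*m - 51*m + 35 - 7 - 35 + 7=16*m^3 - 104*m^2 - 56*m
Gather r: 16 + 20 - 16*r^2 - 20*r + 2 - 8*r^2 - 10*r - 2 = -24*r^2 - 30*r + 36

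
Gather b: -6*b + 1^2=1 - 6*b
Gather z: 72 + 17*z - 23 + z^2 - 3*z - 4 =z^2 + 14*z + 45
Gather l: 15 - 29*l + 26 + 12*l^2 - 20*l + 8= 12*l^2 - 49*l + 49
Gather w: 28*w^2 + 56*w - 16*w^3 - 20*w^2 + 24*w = -16*w^3 + 8*w^2 + 80*w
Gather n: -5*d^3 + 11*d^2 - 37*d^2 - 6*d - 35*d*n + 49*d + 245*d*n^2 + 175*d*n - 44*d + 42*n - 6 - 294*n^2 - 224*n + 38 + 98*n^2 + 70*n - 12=-5*d^3 - 26*d^2 - d + n^2*(245*d - 196) + n*(140*d - 112) + 20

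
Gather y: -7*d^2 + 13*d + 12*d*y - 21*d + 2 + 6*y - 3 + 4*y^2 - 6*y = -7*d^2 + 12*d*y - 8*d + 4*y^2 - 1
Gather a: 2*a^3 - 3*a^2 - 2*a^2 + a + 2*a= 2*a^3 - 5*a^2 + 3*a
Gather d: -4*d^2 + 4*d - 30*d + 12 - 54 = -4*d^2 - 26*d - 42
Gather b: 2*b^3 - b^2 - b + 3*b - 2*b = 2*b^3 - b^2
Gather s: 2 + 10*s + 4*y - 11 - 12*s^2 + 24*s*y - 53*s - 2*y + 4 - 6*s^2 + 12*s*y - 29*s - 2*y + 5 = -18*s^2 + s*(36*y - 72)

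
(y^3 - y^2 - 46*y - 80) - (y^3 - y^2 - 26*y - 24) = -20*y - 56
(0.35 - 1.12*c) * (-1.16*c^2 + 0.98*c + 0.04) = 1.2992*c^3 - 1.5036*c^2 + 0.2982*c + 0.014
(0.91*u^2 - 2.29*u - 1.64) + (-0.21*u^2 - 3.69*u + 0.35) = 0.7*u^2 - 5.98*u - 1.29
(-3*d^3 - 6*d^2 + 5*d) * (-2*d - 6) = 6*d^4 + 30*d^3 + 26*d^2 - 30*d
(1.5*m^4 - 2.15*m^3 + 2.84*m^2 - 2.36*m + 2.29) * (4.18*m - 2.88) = 6.27*m^5 - 13.307*m^4 + 18.0632*m^3 - 18.044*m^2 + 16.369*m - 6.5952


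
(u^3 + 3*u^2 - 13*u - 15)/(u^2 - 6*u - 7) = (u^2 + 2*u - 15)/(u - 7)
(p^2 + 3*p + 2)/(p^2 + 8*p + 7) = (p + 2)/(p + 7)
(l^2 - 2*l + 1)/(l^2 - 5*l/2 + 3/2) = 2*(l - 1)/(2*l - 3)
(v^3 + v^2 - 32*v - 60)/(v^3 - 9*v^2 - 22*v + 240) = (v + 2)/(v - 8)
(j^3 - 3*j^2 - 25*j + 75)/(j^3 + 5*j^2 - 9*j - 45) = (j - 5)/(j + 3)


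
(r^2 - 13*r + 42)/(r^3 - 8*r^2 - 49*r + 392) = (r - 6)/(r^2 - r - 56)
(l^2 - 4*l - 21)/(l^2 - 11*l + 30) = (l^2 - 4*l - 21)/(l^2 - 11*l + 30)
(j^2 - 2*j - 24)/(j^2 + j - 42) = (j + 4)/(j + 7)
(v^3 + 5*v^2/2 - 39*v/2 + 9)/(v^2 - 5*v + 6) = (v^2 + 11*v/2 - 3)/(v - 2)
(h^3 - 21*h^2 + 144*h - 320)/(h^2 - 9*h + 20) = (h^2 - 16*h + 64)/(h - 4)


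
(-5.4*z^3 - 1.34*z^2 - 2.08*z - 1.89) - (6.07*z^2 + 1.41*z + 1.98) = -5.4*z^3 - 7.41*z^2 - 3.49*z - 3.87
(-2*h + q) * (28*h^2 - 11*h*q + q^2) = -56*h^3 + 50*h^2*q - 13*h*q^2 + q^3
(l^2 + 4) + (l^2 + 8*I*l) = 2*l^2 + 8*I*l + 4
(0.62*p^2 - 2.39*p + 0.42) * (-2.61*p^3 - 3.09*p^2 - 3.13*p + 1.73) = -1.6182*p^5 + 4.3221*p^4 + 4.3483*p^3 + 7.2555*p^2 - 5.4493*p + 0.7266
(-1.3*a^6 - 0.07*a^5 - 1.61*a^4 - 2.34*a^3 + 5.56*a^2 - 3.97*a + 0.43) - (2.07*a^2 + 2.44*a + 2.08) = -1.3*a^6 - 0.07*a^5 - 1.61*a^4 - 2.34*a^3 + 3.49*a^2 - 6.41*a - 1.65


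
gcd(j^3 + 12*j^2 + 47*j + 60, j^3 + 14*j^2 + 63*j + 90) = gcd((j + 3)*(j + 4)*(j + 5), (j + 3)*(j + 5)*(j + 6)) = j^2 + 8*j + 15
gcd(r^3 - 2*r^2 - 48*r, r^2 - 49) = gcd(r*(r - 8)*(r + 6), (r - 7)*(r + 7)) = 1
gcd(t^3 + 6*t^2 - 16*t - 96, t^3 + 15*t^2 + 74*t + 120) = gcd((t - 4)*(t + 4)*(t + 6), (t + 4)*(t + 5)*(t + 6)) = t^2 + 10*t + 24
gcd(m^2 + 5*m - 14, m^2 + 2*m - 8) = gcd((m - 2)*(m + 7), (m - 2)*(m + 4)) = m - 2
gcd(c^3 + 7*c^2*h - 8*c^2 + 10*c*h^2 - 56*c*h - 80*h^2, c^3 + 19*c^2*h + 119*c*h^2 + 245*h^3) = c + 5*h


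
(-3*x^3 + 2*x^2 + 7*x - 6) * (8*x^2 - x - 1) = -24*x^5 + 19*x^4 + 57*x^3 - 57*x^2 - x + 6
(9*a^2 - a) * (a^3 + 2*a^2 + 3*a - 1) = 9*a^5 + 17*a^4 + 25*a^3 - 12*a^2 + a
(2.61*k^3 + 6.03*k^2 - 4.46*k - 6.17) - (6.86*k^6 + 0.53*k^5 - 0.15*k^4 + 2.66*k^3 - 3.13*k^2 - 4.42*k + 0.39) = -6.86*k^6 - 0.53*k^5 + 0.15*k^4 - 0.0500000000000003*k^3 + 9.16*k^2 - 0.04*k - 6.56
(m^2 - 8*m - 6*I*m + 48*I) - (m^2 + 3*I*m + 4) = -8*m - 9*I*m - 4 + 48*I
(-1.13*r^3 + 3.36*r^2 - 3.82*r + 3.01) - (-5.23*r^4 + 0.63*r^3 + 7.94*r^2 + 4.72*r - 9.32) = 5.23*r^4 - 1.76*r^3 - 4.58*r^2 - 8.54*r + 12.33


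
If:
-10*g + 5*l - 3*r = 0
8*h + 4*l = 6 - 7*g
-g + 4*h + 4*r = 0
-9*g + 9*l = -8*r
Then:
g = 402/1391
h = 57/214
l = 6/13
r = -270/1391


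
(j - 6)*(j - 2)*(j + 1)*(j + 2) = j^4 - 5*j^3 - 10*j^2 + 20*j + 24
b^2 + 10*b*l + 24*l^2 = (b + 4*l)*(b + 6*l)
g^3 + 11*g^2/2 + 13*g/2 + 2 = (g + 1/2)*(g + 1)*(g + 4)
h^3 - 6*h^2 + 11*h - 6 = (h - 3)*(h - 2)*(h - 1)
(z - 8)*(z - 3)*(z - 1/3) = z^3 - 34*z^2/3 + 83*z/3 - 8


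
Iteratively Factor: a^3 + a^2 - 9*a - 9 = (a + 3)*(a^2 - 2*a - 3) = (a - 3)*(a + 3)*(a + 1)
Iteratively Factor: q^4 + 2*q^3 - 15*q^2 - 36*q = (q + 3)*(q^3 - q^2 - 12*q) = (q - 4)*(q + 3)*(q^2 + 3*q) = (q - 4)*(q + 3)^2*(q)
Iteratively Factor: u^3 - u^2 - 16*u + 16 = (u - 4)*(u^2 + 3*u - 4) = (u - 4)*(u - 1)*(u + 4)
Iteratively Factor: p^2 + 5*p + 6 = (p + 2)*(p + 3)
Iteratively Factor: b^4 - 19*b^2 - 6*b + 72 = (b + 3)*(b^3 - 3*b^2 - 10*b + 24) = (b - 2)*(b + 3)*(b^2 - b - 12) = (b - 2)*(b + 3)^2*(b - 4)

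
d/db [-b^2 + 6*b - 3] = 6 - 2*b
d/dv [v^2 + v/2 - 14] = 2*v + 1/2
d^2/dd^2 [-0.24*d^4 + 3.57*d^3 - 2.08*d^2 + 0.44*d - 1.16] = -2.88*d^2 + 21.42*d - 4.16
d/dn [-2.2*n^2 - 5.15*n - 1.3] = -4.4*n - 5.15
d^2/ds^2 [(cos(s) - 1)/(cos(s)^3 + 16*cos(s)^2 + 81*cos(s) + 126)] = (2*(cos(s) - 1)*(3*cos(s)^2 + 32*cos(s) + 81)^2*sin(s)^2 - (cos(s)^3 + 16*cos(s)^2 + 81*cos(s) + 126)^2*cos(s) + (cos(s)^3 + 16*cos(s)^2 + 81*cos(s) + 126)*(12*(1 - cos(2*s))^2 - 654*cos(s) + 752*cos(2*s) + 238*cos(3*s) + 9*cos(4*s) - 345)/8)/(cos(s)^3 + 16*cos(s)^2 + 81*cos(s) + 126)^3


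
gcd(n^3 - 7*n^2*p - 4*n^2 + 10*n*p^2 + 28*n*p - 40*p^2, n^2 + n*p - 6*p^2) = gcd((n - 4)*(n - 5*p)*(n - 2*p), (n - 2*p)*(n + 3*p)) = -n + 2*p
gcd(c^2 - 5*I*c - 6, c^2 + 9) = c - 3*I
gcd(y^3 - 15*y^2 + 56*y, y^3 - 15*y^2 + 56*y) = y^3 - 15*y^2 + 56*y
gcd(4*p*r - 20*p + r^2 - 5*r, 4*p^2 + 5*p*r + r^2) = 4*p + r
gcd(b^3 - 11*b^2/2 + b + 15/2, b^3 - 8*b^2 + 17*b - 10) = b - 5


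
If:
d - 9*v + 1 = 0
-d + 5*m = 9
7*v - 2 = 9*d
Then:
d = -11/74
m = 131/74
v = 7/74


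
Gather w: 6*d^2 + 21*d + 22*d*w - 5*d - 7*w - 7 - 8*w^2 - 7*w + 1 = 6*d^2 + 16*d - 8*w^2 + w*(22*d - 14) - 6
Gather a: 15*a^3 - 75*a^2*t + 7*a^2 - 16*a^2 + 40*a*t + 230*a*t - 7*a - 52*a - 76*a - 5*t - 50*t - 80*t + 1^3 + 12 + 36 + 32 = 15*a^3 + a^2*(-75*t - 9) + a*(270*t - 135) - 135*t + 81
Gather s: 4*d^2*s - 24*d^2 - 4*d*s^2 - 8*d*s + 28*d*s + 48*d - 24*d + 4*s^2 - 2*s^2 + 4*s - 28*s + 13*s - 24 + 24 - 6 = -24*d^2 + 24*d + s^2*(2 - 4*d) + s*(4*d^2 + 20*d - 11) - 6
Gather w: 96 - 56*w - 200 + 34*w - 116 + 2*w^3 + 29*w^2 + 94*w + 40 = 2*w^3 + 29*w^2 + 72*w - 180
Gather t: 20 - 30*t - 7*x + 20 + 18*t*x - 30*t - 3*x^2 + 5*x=t*(18*x - 60) - 3*x^2 - 2*x + 40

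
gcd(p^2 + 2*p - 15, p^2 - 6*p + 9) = p - 3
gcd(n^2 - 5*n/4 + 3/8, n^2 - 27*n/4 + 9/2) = n - 3/4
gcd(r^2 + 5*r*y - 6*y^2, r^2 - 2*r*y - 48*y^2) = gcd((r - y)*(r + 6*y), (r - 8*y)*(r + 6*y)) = r + 6*y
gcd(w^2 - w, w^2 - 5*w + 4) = w - 1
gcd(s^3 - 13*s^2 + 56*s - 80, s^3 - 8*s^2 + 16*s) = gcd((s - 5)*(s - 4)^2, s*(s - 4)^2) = s^2 - 8*s + 16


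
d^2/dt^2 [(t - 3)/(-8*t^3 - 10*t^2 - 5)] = 4*(-8*t^2*(t - 3)*(6*t + 5)^2 + (12*t^2 + 10*t + (t - 3)*(12*t + 5))*(8*t^3 + 10*t^2 + 5))/(8*t^3 + 10*t^2 + 5)^3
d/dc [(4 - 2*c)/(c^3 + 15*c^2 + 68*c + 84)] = 2*(2*c^3 + 9*c^2 - 60*c - 220)/(c^6 + 30*c^5 + 361*c^4 + 2208*c^3 + 7144*c^2 + 11424*c + 7056)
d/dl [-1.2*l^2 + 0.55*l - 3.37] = 0.55 - 2.4*l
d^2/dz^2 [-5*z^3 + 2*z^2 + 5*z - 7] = 4 - 30*z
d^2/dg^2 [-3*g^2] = -6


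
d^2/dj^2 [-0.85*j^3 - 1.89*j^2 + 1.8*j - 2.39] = -5.1*j - 3.78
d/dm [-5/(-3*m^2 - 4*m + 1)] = 10*(-3*m - 2)/(3*m^2 + 4*m - 1)^2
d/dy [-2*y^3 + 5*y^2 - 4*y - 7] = -6*y^2 + 10*y - 4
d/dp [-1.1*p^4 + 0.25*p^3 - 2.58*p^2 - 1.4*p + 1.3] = -4.4*p^3 + 0.75*p^2 - 5.16*p - 1.4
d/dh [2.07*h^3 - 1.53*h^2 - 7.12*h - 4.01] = 6.21*h^2 - 3.06*h - 7.12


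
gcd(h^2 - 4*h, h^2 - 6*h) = h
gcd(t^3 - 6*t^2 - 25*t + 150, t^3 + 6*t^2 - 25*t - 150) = t^2 - 25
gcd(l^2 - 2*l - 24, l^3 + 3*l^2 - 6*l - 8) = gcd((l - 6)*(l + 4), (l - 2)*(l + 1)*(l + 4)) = l + 4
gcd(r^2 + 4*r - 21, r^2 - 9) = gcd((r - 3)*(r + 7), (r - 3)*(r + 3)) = r - 3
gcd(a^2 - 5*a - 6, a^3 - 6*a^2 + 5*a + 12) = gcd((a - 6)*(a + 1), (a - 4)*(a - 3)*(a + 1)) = a + 1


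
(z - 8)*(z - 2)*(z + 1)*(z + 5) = z^4 - 4*z^3 - 39*z^2 + 46*z + 80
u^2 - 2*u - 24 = (u - 6)*(u + 4)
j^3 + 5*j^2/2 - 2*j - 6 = (j - 3/2)*(j + 2)^2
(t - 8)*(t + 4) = t^2 - 4*t - 32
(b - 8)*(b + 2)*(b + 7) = b^3 + b^2 - 58*b - 112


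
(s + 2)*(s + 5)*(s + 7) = s^3 + 14*s^2 + 59*s + 70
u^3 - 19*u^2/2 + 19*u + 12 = (u - 6)*(u - 4)*(u + 1/2)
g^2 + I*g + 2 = (g - I)*(g + 2*I)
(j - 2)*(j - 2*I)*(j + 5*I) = j^3 - 2*j^2 + 3*I*j^2 + 10*j - 6*I*j - 20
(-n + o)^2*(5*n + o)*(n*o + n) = 5*n^4*o + 5*n^4 - 9*n^3*o^2 - 9*n^3*o + 3*n^2*o^3 + 3*n^2*o^2 + n*o^4 + n*o^3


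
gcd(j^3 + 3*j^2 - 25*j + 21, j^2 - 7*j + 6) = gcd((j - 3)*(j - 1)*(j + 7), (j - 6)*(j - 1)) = j - 1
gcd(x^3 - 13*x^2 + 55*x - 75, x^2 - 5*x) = x - 5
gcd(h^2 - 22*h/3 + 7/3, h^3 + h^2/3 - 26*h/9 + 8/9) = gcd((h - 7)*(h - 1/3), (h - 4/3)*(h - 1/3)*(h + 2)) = h - 1/3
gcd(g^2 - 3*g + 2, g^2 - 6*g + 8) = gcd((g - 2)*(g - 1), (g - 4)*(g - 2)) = g - 2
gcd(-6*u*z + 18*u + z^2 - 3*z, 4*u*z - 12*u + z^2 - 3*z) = z - 3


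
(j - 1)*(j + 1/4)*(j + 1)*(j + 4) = j^4 + 17*j^3/4 - 17*j/4 - 1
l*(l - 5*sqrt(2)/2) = l^2 - 5*sqrt(2)*l/2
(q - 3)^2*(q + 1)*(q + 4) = q^4 - q^3 - 17*q^2 + 21*q + 36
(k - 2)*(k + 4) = k^2 + 2*k - 8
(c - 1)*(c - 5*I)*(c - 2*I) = c^3 - c^2 - 7*I*c^2 - 10*c + 7*I*c + 10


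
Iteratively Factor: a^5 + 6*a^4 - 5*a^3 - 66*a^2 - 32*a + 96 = (a - 1)*(a^4 + 7*a^3 + 2*a^2 - 64*a - 96) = (a - 1)*(a + 4)*(a^3 + 3*a^2 - 10*a - 24) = (a - 3)*(a - 1)*(a + 4)*(a^2 + 6*a + 8) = (a - 3)*(a - 1)*(a + 4)^2*(a + 2)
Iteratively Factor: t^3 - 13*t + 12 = (t - 3)*(t^2 + 3*t - 4) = (t - 3)*(t - 1)*(t + 4)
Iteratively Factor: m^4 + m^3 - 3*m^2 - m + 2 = (m - 1)*(m^3 + 2*m^2 - m - 2) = (m - 1)*(m + 2)*(m^2 - 1) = (m - 1)*(m + 1)*(m + 2)*(m - 1)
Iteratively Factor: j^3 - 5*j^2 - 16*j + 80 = (j - 5)*(j^2 - 16) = (j - 5)*(j + 4)*(j - 4)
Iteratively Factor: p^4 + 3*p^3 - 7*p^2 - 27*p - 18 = (p + 3)*(p^3 - 7*p - 6) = (p - 3)*(p + 3)*(p^2 + 3*p + 2) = (p - 3)*(p + 1)*(p + 3)*(p + 2)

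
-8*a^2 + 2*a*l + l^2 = (-2*a + l)*(4*a + l)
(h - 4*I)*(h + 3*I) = h^2 - I*h + 12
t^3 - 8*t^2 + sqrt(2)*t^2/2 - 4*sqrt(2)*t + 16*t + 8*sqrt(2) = (t - 4)^2*(t + sqrt(2)/2)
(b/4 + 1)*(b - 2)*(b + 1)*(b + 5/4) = b^4/4 + 17*b^3/16 - 9*b^2/16 - 31*b/8 - 5/2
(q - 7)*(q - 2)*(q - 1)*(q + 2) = q^4 - 8*q^3 + 3*q^2 + 32*q - 28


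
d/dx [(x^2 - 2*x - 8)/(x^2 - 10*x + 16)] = 8*(-x^2 + 6*x - 14)/(x^4 - 20*x^3 + 132*x^2 - 320*x + 256)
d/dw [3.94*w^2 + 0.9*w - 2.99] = 7.88*w + 0.9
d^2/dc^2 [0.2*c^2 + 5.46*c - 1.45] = 0.400000000000000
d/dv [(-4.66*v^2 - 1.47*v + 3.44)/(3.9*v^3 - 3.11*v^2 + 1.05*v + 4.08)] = (18.174*v^4 + 11.466*v^3 - 49.7127*v^2 - 16.6288*v - 9.6096)/(15.21*v^6 - 24.258*v^5 + 17.8621*v^4 + 25.293*v^3 - 24.2751*v^2 + 8.568*v + 16.6464)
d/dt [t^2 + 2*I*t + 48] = 2*t + 2*I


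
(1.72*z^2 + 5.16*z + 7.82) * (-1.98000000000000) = -3.4056*z^2 - 10.2168*z - 15.4836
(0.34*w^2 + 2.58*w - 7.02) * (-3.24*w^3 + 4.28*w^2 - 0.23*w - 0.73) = -1.1016*w^5 - 6.904*w^4 + 33.709*w^3 - 30.8872*w^2 - 0.2688*w + 5.1246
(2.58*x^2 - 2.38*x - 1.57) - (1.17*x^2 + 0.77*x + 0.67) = 1.41*x^2 - 3.15*x - 2.24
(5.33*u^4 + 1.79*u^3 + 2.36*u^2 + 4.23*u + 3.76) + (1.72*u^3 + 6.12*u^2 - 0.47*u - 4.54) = 5.33*u^4 + 3.51*u^3 + 8.48*u^2 + 3.76*u - 0.78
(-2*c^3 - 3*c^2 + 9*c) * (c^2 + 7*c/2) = -2*c^5 - 10*c^4 - 3*c^3/2 + 63*c^2/2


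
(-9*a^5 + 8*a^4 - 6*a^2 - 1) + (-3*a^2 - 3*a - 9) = -9*a^5 + 8*a^4 - 9*a^2 - 3*a - 10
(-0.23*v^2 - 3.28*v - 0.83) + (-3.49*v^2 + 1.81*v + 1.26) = -3.72*v^2 - 1.47*v + 0.43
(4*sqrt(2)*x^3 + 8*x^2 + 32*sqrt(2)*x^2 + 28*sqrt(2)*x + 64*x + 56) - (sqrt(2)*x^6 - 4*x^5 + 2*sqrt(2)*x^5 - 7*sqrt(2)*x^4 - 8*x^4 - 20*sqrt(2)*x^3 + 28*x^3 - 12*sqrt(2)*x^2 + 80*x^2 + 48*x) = -sqrt(2)*x^6 - 2*sqrt(2)*x^5 + 4*x^5 + 8*x^4 + 7*sqrt(2)*x^4 - 28*x^3 + 24*sqrt(2)*x^3 - 72*x^2 + 44*sqrt(2)*x^2 + 16*x + 28*sqrt(2)*x + 56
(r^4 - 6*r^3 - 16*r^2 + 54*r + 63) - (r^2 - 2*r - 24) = r^4 - 6*r^3 - 17*r^2 + 56*r + 87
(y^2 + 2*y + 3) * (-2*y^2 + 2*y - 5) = -2*y^4 - 2*y^3 - 7*y^2 - 4*y - 15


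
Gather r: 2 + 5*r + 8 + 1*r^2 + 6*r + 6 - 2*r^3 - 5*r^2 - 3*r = -2*r^3 - 4*r^2 + 8*r + 16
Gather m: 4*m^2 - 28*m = 4*m^2 - 28*m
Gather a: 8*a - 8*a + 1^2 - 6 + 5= 0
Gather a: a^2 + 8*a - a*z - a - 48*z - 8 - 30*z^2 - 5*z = a^2 + a*(7 - z) - 30*z^2 - 53*z - 8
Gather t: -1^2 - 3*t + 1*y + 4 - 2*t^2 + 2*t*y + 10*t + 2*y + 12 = -2*t^2 + t*(2*y + 7) + 3*y + 15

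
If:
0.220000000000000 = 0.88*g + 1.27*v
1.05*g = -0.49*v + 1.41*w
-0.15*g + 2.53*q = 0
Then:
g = 1.9845949240829*w - 0.119472459270753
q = 0.117663730676852*w - 0.00708334738759402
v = 0.256012412723041 - 1.37515238834091*w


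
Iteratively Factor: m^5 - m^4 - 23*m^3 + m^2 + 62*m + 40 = (m + 1)*(m^4 - 2*m^3 - 21*m^2 + 22*m + 40) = (m + 1)^2*(m^3 - 3*m^2 - 18*m + 40) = (m + 1)^2*(m + 4)*(m^2 - 7*m + 10) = (m - 2)*(m + 1)^2*(m + 4)*(m - 5)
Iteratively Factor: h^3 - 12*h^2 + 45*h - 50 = (h - 2)*(h^2 - 10*h + 25) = (h - 5)*(h - 2)*(h - 5)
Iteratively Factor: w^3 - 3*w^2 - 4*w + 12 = (w + 2)*(w^2 - 5*w + 6) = (w - 2)*(w + 2)*(w - 3)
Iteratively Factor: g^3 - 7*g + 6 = (g + 3)*(g^2 - 3*g + 2) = (g - 1)*(g + 3)*(g - 2)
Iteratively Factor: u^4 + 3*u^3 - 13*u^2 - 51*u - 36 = (u - 4)*(u^3 + 7*u^2 + 15*u + 9) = (u - 4)*(u + 3)*(u^2 + 4*u + 3) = (u - 4)*(u + 1)*(u + 3)*(u + 3)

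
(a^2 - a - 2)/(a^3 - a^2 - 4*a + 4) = (a + 1)/(a^2 + a - 2)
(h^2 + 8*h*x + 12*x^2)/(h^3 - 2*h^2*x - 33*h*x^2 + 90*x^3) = (h + 2*x)/(h^2 - 8*h*x + 15*x^2)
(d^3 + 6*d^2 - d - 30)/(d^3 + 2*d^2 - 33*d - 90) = (d - 2)/(d - 6)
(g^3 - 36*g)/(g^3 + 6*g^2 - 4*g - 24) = g*(g - 6)/(g^2 - 4)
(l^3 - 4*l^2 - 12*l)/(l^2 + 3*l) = (l^2 - 4*l - 12)/(l + 3)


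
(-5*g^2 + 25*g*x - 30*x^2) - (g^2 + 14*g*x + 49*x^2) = -6*g^2 + 11*g*x - 79*x^2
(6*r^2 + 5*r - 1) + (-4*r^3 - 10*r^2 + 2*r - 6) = -4*r^3 - 4*r^2 + 7*r - 7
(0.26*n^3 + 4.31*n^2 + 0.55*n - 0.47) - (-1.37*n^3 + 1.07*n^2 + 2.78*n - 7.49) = 1.63*n^3 + 3.24*n^2 - 2.23*n + 7.02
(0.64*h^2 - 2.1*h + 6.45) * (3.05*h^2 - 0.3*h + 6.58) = 1.952*h^4 - 6.597*h^3 + 24.5137*h^2 - 15.753*h + 42.441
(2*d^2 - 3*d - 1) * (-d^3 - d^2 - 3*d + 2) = -2*d^5 + d^4 - 2*d^3 + 14*d^2 - 3*d - 2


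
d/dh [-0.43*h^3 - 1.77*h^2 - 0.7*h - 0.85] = -1.29*h^2 - 3.54*h - 0.7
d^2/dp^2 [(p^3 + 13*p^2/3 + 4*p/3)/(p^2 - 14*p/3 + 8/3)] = 4*(549*p^3 - 972*p^2 + 144*p + 640)/(27*p^6 - 378*p^5 + 1980*p^4 - 4760*p^3 + 5280*p^2 - 2688*p + 512)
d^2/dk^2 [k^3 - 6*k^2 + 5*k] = 6*k - 12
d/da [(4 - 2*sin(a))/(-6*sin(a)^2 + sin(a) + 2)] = 2*(-6*sin(a)^2 + 24*sin(a) - 4)*cos(a)/(-6*sin(a)^2 + sin(a) + 2)^2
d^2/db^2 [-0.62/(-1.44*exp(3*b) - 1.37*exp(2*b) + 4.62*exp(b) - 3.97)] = ((-8.0352*exp(2*b) - 3.3976*exp(b) + 2.8644)*(1.44*exp(3*b) + 1.37*exp(2*b) - 4.62*exp(b) + 3.97) + 0.62*(4.32*exp(2*b) + 2.74*exp(b) - 4.62)*(8.64*exp(2*b) + 5.48*exp(b) - 9.24)*exp(b))*exp(b)/(1.44*exp(3*b) + 1.37*exp(2*b) - 4.62*exp(b) + 3.97)^3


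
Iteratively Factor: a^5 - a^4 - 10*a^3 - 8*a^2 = (a + 2)*(a^4 - 3*a^3 - 4*a^2) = a*(a + 2)*(a^3 - 3*a^2 - 4*a) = a*(a - 4)*(a + 2)*(a^2 + a) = a*(a - 4)*(a + 1)*(a + 2)*(a)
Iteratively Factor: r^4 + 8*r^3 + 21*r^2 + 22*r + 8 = (r + 1)*(r^3 + 7*r^2 + 14*r + 8) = (r + 1)*(r + 2)*(r^2 + 5*r + 4) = (r + 1)*(r + 2)*(r + 4)*(r + 1)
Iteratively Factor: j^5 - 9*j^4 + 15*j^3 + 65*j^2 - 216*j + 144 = (j - 4)*(j^4 - 5*j^3 - 5*j^2 + 45*j - 36) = (j - 4)*(j - 3)*(j^3 - 2*j^2 - 11*j + 12) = (j - 4)*(j - 3)*(j - 1)*(j^2 - j - 12) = (j - 4)^2*(j - 3)*(j - 1)*(j + 3)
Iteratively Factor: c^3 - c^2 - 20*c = (c - 5)*(c^2 + 4*c) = c*(c - 5)*(c + 4)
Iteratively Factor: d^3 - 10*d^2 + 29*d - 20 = (d - 1)*(d^2 - 9*d + 20) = (d - 5)*(d - 1)*(d - 4)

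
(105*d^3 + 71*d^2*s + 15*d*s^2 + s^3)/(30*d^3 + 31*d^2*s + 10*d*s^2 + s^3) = (7*d + s)/(2*d + s)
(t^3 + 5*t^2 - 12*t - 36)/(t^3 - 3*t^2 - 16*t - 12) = (t^2 + 3*t - 18)/(t^2 - 5*t - 6)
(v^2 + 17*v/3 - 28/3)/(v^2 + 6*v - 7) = (v - 4/3)/(v - 1)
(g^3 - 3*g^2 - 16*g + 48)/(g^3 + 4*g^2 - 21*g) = (g^2 - 16)/(g*(g + 7))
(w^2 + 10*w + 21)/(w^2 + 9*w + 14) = (w + 3)/(w + 2)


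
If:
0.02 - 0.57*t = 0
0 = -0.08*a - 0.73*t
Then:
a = -0.32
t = 0.04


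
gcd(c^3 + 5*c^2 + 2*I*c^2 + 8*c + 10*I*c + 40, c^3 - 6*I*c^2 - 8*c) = c - 2*I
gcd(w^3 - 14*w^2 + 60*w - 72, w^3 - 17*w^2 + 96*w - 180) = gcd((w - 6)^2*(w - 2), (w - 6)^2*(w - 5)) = w^2 - 12*w + 36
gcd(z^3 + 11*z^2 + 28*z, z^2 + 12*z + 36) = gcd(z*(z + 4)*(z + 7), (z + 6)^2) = 1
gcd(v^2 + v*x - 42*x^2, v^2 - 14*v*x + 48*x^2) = -v + 6*x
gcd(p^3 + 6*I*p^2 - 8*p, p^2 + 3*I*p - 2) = p + 2*I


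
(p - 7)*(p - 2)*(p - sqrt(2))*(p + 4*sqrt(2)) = p^4 - 9*p^3 + 3*sqrt(2)*p^3 - 27*sqrt(2)*p^2 + 6*p^2 + 42*sqrt(2)*p + 72*p - 112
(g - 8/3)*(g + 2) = g^2 - 2*g/3 - 16/3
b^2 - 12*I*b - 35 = (b - 7*I)*(b - 5*I)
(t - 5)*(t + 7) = t^2 + 2*t - 35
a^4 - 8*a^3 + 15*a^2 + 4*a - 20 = (a - 5)*(a - 2)^2*(a + 1)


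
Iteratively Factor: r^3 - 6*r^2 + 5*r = (r)*(r^2 - 6*r + 5) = r*(r - 5)*(r - 1)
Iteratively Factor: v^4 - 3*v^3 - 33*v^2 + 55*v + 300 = (v - 5)*(v^3 + 2*v^2 - 23*v - 60) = (v - 5)*(v + 3)*(v^2 - v - 20) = (v - 5)*(v + 3)*(v + 4)*(v - 5)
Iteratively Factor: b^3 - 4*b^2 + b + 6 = (b - 3)*(b^2 - b - 2) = (b - 3)*(b - 2)*(b + 1)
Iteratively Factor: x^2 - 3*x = (x - 3)*(x)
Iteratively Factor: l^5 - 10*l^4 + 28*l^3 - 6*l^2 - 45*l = (l + 1)*(l^4 - 11*l^3 + 39*l^2 - 45*l) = (l - 3)*(l + 1)*(l^3 - 8*l^2 + 15*l) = (l - 5)*(l - 3)*(l + 1)*(l^2 - 3*l) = (l - 5)*(l - 3)^2*(l + 1)*(l)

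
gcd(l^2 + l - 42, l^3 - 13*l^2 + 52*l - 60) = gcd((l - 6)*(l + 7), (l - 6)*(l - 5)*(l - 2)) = l - 6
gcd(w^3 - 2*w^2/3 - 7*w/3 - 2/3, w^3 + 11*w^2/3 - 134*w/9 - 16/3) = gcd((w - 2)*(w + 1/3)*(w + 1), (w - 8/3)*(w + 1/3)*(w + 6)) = w + 1/3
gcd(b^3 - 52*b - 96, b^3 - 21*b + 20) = 1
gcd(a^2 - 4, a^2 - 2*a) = a - 2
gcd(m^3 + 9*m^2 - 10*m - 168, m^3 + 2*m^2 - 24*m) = m^2 + 2*m - 24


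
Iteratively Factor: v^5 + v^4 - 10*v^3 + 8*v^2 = (v)*(v^4 + v^3 - 10*v^2 + 8*v) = v*(v - 1)*(v^3 + 2*v^2 - 8*v) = v*(v - 1)*(v + 4)*(v^2 - 2*v) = v^2*(v - 1)*(v + 4)*(v - 2)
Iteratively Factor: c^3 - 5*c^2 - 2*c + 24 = (c + 2)*(c^2 - 7*c + 12) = (c - 3)*(c + 2)*(c - 4)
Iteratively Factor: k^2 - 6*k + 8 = (k - 4)*(k - 2)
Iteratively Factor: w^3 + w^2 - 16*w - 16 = (w + 1)*(w^2 - 16) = (w + 1)*(w + 4)*(w - 4)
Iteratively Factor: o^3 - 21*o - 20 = (o + 4)*(o^2 - 4*o - 5) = (o - 5)*(o + 4)*(o + 1)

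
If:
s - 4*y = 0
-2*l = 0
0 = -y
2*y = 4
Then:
No Solution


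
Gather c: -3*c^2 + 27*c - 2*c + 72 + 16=-3*c^2 + 25*c + 88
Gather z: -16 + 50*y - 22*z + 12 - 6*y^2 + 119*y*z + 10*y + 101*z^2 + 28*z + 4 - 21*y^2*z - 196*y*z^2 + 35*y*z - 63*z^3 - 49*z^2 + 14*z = -6*y^2 + 60*y - 63*z^3 + z^2*(52 - 196*y) + z*(-21*y^2 + 154*y + 20)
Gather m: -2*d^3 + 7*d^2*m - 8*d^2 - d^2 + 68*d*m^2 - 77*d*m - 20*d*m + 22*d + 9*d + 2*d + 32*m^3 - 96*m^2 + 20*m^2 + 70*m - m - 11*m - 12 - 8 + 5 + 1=-2*d^3 - 9*d^2 + 33*d + 32*m^3 + m^2*(68*d - 76) + m*(7*d^2 - 97*d + 58) - 14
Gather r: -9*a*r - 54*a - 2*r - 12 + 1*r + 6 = -54*a + r*(-9*a - 1) - 6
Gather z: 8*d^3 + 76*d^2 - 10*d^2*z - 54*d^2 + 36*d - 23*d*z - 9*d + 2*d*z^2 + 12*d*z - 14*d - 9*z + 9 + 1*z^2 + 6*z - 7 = 8*d^3 + 22*d^2 + 13*d + z^2*(2*d + 1) + z*(-10*d^2 - 11*d - 3) + 2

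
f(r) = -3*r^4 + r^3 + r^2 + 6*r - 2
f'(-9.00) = 8979.00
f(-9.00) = -20387.00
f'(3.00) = -285.00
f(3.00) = -191.00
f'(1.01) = -1.28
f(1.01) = 2.99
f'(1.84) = -54.92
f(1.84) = -15.73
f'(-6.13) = 2870.63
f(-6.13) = -4467.62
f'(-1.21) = 29.23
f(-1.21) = -16.00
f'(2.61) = -181.70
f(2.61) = -100.96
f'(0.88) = 1.91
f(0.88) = 2.94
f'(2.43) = -143.61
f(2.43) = -71.77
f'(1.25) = -10.25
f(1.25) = 1.69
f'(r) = -12*r^3 + 3*r^2 + 2*r + 6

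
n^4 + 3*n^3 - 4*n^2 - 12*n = n*(n - 2)*(n + 2)*(n + 3)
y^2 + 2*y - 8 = (y - 2)*(y + 4)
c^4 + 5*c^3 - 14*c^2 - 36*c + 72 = (c - 2)^2*(c + 3)*(c + 6)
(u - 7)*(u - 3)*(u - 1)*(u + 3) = u^4 - 8*u^3 - 2*u^2 + 72*u - 63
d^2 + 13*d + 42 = (d + 6)*(d + 7)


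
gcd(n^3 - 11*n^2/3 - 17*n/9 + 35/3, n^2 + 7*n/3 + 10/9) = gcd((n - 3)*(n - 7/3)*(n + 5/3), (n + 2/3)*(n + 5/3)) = n + 5/3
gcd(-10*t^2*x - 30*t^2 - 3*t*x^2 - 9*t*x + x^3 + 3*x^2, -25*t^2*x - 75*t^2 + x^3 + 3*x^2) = -5*t*x - 15*t + x^2 + 3*x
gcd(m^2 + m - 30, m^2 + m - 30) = m^2 + m - 30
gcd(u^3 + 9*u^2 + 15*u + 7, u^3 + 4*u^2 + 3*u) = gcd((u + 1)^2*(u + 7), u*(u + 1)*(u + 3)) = u + 1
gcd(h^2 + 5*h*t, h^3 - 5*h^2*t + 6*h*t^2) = h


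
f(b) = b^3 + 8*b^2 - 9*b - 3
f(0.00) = -3.00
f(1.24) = 0.05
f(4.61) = 223.50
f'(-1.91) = -28.62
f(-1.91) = 36.41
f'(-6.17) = 6.49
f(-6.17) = 122.20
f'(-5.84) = -0.12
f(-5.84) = 123.23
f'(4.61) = 128.52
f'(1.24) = 15.45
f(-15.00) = -1443.00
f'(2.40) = 46.68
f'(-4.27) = -22.62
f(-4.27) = 103.44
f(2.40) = 35.30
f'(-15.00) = 426.00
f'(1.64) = 25.31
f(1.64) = 8.17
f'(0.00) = -9.00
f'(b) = 3*b^2 + 16*b - 9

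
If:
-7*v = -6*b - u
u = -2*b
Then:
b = 7*v/4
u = -7*v/2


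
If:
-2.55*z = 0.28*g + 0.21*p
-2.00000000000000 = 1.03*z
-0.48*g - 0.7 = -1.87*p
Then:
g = 14.59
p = 4.12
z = -1.94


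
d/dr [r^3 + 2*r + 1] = 3*r^2 + 2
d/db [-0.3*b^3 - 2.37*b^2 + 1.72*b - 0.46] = -0.9*b^2 - 4.74*b + 1.72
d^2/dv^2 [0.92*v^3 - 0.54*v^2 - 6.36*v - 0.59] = 5.52*v - 1.08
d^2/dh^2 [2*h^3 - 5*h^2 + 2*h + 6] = 12*h - 10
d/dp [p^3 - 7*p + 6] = 3*p^2 - 7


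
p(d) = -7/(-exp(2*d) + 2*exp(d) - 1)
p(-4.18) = 7.22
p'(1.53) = -1.36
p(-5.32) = 7.07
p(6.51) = 0.00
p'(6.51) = -0.00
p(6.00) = 0.00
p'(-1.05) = 17.83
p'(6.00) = 0.00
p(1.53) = 0.53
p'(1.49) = -1.53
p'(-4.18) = 0.22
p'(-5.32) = 0.07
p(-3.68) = 7.37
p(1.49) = 0.59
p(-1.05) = 16.56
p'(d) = -7*(2*exp(2*d) - 2*exp(d))/(-exp(2*d) + 2*exp(d) - 1)^2 = 14*(1 - exp(d))*exp(d)/(exp(2*d) - 2*exp(d) + 1)^2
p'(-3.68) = 0.38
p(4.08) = 0.00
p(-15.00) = 7.00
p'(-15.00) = 0.00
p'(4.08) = -0.00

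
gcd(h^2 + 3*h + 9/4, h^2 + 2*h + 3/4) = h + 3/2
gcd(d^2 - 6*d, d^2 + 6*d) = d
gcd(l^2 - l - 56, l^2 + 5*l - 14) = l + 7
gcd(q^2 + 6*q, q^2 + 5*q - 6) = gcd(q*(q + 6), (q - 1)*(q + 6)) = q + 6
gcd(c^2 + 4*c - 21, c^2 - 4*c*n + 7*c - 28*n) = c + 7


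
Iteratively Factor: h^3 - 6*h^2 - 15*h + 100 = (h + 4)*(h^2 - 10*h + 25) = (h - 5)*(h + 4)*(h - 5)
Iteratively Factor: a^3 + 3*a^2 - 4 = (a - 1)*(a^2 + 4*a + 4) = (a - 1)*(a + 2)*(a + 2)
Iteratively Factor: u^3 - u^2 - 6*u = (u + 2)*(u^2 - 3*u) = u*(u + 2)*(u - 3)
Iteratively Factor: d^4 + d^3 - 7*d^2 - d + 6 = (d + 1)*(d^3 - 7*d + 6) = (d + 1)*(d + 3)*(d^2 - 3*d + 2) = (d - 2)*(d + 1)*(d + 3)*(d - 1)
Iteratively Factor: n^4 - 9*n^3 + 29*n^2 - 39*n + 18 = (n - 3)*(n^3 - 6*n^2 + 11*n - 6) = (n - 3)^2*(n^2 - 3*n + 2) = (n - 3)^2*(n - 1)*(n - 2)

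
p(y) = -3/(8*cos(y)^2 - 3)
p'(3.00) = 0.29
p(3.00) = -0.62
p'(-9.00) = -1.36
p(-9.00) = -0.82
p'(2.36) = 22.60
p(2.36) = -2.91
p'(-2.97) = -0.36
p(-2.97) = -0.63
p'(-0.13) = 0.26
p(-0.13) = -0.62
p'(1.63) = 0.32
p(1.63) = 1.01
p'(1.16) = -5.91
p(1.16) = 1.74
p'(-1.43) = 0.83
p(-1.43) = 1.06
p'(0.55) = -2.70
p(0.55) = -1.07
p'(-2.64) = -2.04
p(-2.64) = -0.95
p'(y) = -48*sin(y)*cos(y)/(8*cos(y)^2 - 3)^2 = -24*sin(2*y)/(4*cos(2*y) + 1)^2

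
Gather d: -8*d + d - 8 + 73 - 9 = 56 - 7*d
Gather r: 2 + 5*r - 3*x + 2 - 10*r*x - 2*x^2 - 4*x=r*(5 - 10*x) - 2*x^2 - 7*x + 4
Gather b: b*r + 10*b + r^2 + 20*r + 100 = b*(r + 10) + r^2 + 20*r + 100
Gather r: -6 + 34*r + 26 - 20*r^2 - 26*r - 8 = -20*r^2 + 8*r + 12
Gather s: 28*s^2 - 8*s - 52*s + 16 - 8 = 28*s^2 - 60*s + 8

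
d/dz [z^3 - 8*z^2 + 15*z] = 3*z^2 - 16*z + 15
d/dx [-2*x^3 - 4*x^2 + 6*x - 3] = -6*x^2 - 8*x + 6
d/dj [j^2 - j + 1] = 2*j - 1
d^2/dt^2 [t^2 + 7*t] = 2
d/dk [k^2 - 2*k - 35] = 2*k - 2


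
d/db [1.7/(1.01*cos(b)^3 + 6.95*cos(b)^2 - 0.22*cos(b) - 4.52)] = (5.151*cos(b)^2 + 23.63*cos(b) - 0.374)*sin(b)/(1.01*cos(b)^3 + 6.95*cos(b)^2 - 0.22*cos(b) - 4.52)^2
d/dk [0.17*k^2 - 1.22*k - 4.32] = 0.34*k - 1.22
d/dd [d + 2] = 1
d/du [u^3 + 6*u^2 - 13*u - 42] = 3*u^2 + 12*u - 13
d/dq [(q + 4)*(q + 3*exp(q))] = q + (q + 4)*(3*exp(q) + 1) + 3*exp(q)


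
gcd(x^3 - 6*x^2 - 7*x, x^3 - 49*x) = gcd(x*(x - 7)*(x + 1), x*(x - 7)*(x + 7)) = x^2 - 7*x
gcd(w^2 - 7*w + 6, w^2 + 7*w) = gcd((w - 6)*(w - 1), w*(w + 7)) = 1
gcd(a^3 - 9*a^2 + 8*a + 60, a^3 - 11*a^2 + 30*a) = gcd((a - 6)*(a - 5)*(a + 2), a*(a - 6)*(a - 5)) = a^2 - 11*a + 30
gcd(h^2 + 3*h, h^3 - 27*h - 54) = h + 3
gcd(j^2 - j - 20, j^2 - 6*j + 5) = j - 5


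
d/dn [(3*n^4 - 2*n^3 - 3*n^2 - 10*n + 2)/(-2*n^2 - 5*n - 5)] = (-12*n^5 - 41*n^4 - 40*n^3 + 25*n^2 + 38*n + 60)/(4*n^4 + 20*n^3 + 45*n^2 + 50*n + 25)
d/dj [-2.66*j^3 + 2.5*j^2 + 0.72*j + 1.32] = -7.98*j^2 + 5.0*j + 0.72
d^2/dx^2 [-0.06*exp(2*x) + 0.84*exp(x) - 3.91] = (0.84 - 0.24*exp(x))*exp(x)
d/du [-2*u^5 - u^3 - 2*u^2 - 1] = u*(-10*u^3 - 3*u - 4)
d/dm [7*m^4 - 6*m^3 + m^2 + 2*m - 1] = 28*m^3 - 18*m^2 + 2*m + 2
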